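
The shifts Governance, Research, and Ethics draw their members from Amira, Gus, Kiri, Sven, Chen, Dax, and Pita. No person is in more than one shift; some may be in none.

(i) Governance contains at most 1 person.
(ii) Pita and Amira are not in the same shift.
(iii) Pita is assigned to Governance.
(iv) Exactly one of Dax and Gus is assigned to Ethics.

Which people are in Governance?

From (iii): Pita ∈ Governance.
(i): Governance already has 1, so the rest are out.

Governance = {Pita}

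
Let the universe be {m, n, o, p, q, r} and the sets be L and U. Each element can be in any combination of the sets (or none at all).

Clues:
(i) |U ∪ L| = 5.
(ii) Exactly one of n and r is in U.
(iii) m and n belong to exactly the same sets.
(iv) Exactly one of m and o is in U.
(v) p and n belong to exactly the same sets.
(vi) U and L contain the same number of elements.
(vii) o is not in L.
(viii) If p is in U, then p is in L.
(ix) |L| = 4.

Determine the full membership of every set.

L = {m, n, p, r}; U = {m, n, p, q}

From (vii): o ∉ L.
Suppose m ∉ L: no assignment then satisfies all the clues, so m ∈ L.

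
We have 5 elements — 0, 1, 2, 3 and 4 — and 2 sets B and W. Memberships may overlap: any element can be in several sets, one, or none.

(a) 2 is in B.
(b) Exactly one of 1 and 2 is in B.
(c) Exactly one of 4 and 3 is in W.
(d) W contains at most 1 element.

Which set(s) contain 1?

From (a): 2 ∈ B.
(b) (exactly one): 1 ∉ B.
Suppose 1 ∈ W: no assignment then satisfies all the clues, so 1 ∉ W.

1: none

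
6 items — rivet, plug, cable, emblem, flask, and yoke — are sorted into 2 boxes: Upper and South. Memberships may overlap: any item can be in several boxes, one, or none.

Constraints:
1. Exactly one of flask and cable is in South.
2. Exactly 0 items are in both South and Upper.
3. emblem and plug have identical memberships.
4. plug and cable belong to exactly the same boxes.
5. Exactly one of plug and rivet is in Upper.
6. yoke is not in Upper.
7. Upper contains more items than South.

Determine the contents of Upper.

Upper = {cable, emblem, plug}

From (6): yoke ∉ Upper.
Suppose rivet ∈ Upper: no assignment then satisfies all the clues, so rivet ∉ Upper.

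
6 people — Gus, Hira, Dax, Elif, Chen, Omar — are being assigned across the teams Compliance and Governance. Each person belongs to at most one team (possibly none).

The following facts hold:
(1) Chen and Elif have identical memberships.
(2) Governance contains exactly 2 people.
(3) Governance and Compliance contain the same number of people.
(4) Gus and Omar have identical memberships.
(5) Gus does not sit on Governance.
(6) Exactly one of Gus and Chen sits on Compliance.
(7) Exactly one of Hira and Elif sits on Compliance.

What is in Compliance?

Compliance = {Chen, Elif}

From (5): Gus ∉ Governance.
(4): Omar matches Gus: Omar ∉ Governance.
Suppose Gus ∈ Compliance: no assignment then satisfies all the clues, so Gus ∉ Compliance.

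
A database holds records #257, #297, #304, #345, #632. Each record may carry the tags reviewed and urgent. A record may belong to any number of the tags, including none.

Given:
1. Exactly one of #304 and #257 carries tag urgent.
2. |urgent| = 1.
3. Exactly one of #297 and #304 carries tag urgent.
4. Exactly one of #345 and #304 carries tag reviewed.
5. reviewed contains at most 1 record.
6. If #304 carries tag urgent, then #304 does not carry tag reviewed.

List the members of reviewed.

reviewed = {#345}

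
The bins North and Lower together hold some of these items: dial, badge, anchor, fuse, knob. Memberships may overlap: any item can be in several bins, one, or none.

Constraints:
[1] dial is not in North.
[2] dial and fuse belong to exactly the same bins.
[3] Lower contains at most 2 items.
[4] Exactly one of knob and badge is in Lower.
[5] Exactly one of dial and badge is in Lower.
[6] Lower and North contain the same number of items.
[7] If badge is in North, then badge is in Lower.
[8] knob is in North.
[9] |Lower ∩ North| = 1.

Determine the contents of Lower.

Lower = {anchor, badge}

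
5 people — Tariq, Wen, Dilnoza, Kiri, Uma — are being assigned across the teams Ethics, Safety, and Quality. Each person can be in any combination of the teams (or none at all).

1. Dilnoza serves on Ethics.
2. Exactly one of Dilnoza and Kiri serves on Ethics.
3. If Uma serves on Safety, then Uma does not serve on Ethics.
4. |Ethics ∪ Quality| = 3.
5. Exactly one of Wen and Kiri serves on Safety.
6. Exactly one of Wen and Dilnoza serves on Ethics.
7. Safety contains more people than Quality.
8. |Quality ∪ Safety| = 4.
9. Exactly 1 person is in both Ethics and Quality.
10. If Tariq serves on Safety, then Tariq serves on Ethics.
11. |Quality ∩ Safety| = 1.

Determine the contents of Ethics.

Ethics = {Dilnoza, Tariq}

From (1): Dilnoza ∈ Ethics.
(2) (exactly one): Kiri ∉ Ethics.
(6) (exactly one): Wen ∉ Ethics.
Suppose Tariq ∉ Ethics: no assignment then satisfies all the clues, so Tariq ∈ Ethics.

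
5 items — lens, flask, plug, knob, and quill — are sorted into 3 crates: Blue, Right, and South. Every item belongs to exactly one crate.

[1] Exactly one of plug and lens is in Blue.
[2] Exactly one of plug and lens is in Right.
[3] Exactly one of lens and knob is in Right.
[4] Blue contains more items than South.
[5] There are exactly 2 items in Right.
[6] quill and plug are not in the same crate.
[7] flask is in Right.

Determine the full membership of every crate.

Blue = {knob, plug}; Right = {flask, lens}; South = {quill}

From (7): flask ∈ Right.
Suppose lens ∈ Blue: no assignment then satisfies all the clues, so lens ∉ Blue.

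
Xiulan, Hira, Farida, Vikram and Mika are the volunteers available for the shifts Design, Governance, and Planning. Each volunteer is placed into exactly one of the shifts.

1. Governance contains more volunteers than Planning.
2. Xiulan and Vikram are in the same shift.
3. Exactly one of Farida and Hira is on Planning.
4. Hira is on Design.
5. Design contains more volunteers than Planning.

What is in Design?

Design = {Hira, Mika}

From (4): Hira ∈ Design.
(3) (exactly one): Farida ∈ Planning.
Suppose Xiulan ∈ Design: no assignment then satisfies all the clues, so Xiulan ∉ Design.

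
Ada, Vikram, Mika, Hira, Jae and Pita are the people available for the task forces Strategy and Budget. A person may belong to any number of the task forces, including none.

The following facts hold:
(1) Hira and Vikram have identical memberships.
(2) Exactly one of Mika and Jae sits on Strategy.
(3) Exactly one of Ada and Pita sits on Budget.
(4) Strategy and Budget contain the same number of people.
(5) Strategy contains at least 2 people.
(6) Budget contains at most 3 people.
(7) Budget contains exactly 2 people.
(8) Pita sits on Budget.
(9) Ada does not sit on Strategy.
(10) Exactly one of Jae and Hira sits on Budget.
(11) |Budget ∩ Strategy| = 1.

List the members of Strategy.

Strategy = {Mika, Pita}

From (8): Pita ∈ Budget.
From (9): Ada ∉ Strategy.
(3) (exactly one): Ada ∉ Budget.
Suppose Vikram ∈ Strategy: no assignment then satisfies all the clues, so Vikram ∉ Strategy.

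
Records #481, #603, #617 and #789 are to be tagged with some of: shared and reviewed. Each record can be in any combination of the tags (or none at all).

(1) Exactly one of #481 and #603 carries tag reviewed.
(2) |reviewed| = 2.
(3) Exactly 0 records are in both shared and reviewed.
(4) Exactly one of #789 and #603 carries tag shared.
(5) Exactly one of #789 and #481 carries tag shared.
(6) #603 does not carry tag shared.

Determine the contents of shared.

shared = {#789}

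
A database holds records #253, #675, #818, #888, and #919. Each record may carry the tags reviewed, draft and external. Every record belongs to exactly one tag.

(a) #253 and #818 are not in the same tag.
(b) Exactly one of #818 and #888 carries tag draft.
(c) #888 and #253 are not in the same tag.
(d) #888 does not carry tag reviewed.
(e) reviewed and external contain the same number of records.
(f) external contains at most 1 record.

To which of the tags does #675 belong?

#675: draft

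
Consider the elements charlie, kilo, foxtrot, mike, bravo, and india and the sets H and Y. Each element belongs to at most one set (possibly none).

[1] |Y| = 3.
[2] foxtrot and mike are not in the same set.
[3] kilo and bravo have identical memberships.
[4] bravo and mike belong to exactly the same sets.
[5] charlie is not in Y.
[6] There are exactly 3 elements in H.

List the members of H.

H = {charlie, foxtrot, india}

From (5): charlie ∉ Y.
Suppose charlie ∉ H: no assignment then satisfies all the clues, so charlie ∈ H.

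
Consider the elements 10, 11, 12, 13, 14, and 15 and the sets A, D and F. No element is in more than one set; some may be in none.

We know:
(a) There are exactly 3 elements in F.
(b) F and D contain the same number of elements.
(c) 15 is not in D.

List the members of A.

A = {}

From (c): 15 ∉ D.
Suppose 10 ∈ A: no assignment then satisfies all the clues, so 10 ∉ A.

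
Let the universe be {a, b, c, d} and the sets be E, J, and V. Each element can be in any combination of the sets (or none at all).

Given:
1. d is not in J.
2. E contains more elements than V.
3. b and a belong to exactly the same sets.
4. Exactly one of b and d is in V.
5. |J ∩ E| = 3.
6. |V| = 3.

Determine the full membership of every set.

E = {a, b, c, d}; J = {a, b, c}; V = {a, b, c}

From (1): d ∉ J.
Suppose a ∉ E: no assignment then satisfies all the clues, so a ∈ E.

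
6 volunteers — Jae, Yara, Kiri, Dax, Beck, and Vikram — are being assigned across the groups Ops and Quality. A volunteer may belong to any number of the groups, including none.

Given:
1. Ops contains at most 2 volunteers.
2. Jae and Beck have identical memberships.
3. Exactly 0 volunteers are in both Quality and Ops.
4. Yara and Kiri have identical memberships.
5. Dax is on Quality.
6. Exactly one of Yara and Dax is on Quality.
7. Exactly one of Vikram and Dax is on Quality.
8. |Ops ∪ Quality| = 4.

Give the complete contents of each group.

From (5): Dax ∈ Quality.
(6) (exactly one): Yara ∉ Quality.
(7) (exactly one): Vikram ∉ Quality.
(4): Kiri matches Yara: Kiri ∉ Quality.
Suppose Jae ∈ Ops: no assignment then satisfies all the clues, so Jae ∉ Ops.

Ops = {Vikram}; Quality = {Beck, Dax, Jae}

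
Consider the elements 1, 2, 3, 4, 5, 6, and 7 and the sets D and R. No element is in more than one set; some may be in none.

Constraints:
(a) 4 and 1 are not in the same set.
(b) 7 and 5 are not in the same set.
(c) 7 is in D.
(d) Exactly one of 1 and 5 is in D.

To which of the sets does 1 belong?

From (c): 7 ∈ D.
(b): 5 ∉ D.
(d) (exactly one): 1 ∈ D.
(a): 4 ∉ D.

1: D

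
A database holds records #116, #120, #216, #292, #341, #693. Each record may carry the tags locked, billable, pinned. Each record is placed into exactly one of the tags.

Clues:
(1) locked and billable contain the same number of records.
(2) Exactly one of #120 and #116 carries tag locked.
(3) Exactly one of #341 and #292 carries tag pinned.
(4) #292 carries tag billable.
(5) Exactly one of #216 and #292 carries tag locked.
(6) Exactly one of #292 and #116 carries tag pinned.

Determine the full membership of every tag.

locked = {#120, #216}; billable = {#292, #693}; pinned = {#116, #341}

From (4): #292 ∈ billable.
(3) (exactly one): #341 ∈ pinned.
(5) (exactly one): #216 ∈ locked.
(6) (exactly one): #116 ∈ pinned.
(2) (exactly one): #120 ∈ locked.
Suppose #693 ∈ locked: no assignment then satisfies all the clues, so #693 ∉ locked.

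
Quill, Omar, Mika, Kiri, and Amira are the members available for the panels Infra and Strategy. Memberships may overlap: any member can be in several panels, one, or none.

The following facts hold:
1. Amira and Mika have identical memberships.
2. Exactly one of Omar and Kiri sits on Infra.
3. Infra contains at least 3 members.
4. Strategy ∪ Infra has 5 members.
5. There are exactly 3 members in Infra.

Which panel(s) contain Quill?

Quill: Strategy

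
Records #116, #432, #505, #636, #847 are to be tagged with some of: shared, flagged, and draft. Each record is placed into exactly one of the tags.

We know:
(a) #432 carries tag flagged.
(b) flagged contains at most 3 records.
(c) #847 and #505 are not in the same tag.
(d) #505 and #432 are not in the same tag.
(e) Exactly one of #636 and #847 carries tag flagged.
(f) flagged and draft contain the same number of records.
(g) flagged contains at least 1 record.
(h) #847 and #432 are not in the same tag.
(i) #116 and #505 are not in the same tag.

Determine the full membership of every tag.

shared = {#505}; flagged = {#432, #636}; draft = {#116, #847}

From (a): #432 ∈ flagged.
(d): #505 ∉ flagged.
(h): #847 ∉ flagged.
(e) (exactly one): #636 ∈ flagged.
Suppose #116 ∈ shared: no assignment then satisfies all the clues, so #116 ∉ shared.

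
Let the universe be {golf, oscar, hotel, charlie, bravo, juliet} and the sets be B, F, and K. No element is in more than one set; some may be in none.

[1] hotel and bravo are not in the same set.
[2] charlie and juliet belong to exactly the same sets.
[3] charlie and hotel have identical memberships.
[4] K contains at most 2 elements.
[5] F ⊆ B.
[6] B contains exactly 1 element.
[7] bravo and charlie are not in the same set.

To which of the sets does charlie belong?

charlie: none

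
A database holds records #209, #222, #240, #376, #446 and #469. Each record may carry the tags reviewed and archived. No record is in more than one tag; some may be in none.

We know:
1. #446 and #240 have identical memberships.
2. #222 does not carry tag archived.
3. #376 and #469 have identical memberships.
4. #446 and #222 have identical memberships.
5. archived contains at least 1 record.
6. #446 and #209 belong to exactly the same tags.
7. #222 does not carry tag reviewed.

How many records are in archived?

From (2): #222 ∉ archived.
From (7): #222 ∉ reviewed.
(4): #446 matches #222: #446 ∉ reviewed.
(4): #446 matches #222: #446 ∉ archived.
(6): #209 matches #446: #209 ∉ reviewed.
(6): #209 matches #446: #209 ∉ archived.
(1): #240 matches #446: #240 ∉ reviewed.
(1): #240 matches #446: #240 ∉ archived.
Suppose #376 ∈ reviewed: no assignment then satisfies all the clues, so #376 ∉ reviewed.

2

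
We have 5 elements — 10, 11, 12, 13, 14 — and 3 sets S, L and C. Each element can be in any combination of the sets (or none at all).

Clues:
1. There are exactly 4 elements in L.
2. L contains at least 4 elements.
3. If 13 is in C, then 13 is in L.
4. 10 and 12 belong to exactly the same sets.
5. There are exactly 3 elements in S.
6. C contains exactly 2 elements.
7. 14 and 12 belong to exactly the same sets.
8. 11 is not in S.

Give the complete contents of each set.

S = {10, 12, 14}; L = {10, 12, 13, 14}; C = {11, 13}

From (8): 11 ∉ S.
Suppose 10 ∉ S: no assignment then satisfies all the clues, so 10 ∈ S.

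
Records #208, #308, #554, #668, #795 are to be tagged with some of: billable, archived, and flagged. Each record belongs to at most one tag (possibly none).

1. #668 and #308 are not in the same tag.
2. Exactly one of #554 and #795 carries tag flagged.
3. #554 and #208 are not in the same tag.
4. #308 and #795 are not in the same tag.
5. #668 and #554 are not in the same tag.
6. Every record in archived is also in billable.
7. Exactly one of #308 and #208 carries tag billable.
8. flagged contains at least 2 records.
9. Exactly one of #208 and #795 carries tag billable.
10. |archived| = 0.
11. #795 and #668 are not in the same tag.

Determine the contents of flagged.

flagged = {#308, #554}

(10): archived already has 0, so the rest are out.
Suppose #208 ∈ flagged: no assignment then satisfies all the clues, so #208 ∉ flagged.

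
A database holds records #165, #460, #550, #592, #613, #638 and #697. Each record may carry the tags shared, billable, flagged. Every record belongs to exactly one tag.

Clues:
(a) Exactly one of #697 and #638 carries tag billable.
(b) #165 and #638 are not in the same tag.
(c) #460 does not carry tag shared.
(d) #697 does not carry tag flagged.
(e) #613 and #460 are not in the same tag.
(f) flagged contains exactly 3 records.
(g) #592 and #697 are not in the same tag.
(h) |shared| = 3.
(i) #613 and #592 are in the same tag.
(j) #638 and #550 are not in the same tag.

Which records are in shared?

shared = {#592, #613, #638}

From (c): #460 ∉ shared.
From (d): #697 ∉ flagged.
Suppose #165 ∈ shared: no assignment then satisfies all the clues, so #165 ∉ shared.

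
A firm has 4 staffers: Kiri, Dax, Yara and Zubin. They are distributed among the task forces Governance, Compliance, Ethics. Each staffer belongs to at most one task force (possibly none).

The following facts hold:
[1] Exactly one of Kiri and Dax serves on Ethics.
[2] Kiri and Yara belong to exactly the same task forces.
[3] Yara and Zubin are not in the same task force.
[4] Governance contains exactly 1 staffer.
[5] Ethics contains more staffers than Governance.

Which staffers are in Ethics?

Ethics = {Kiri, Yara}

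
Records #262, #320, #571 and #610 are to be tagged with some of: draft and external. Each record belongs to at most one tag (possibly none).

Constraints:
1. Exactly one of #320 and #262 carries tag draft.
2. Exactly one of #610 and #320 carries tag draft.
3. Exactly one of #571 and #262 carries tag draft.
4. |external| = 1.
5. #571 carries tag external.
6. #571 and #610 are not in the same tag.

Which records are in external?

From (5): #571 ∈ external.
(3) (exactly one): #262 ∈ draft.
(4): external already has 1, so the rest are out.
(1) (exactly one): #320 ∉ draft.
(2) (exactly one): #610 ∈ draft.

external = {#571}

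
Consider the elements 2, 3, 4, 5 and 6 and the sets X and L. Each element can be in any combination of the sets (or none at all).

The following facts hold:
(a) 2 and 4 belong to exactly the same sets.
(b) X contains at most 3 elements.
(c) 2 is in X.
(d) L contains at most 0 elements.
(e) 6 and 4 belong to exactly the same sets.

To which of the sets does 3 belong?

3: none

From (c): 2 ∈ X.
(a): 4 matches 2: 4 ∈ X.
(d): L already has 0, so the rest are out.
(e): 6 matches 4: 6 ∈ X.
(b): X already has 3, so the rest are out.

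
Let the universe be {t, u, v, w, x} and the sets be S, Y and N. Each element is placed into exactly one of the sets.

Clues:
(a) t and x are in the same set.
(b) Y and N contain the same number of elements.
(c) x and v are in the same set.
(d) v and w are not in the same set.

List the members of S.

S = {t, v, x}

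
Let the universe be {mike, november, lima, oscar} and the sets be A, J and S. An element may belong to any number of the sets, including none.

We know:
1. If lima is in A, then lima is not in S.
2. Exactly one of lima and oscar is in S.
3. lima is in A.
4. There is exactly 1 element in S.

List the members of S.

From (3): lima ∈ A.
(1): lima ∉ S.
(2) (exactly one): oscar ∈ S.
(4): S already has 1, so the rest are out.

S = {oscar}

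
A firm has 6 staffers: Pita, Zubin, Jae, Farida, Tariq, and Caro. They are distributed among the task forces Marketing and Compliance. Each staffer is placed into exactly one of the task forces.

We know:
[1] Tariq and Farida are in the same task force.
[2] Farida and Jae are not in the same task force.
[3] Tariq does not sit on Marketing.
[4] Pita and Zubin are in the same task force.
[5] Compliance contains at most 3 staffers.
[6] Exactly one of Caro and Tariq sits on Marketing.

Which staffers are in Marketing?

Marketing = {Caro, Jae, Pita, Zubin}

From (3): Tariq ∉ Marketing.
(1): Farida matches Tariq: Farida ∉ Marketing.
(6) (exactly one): Caro ∈ Marketing.
Only one task force left: Farida ∈ Compliance.
Only one task force left: Tariq ∈ Compliance.
(2): Jae ∉ Compliance.
Only one task force left: Jae ∈ Marketing.
Suppose Pita ∉ Marketing: no assignment then satisfies all the clues, so Pita ∈ Marketing.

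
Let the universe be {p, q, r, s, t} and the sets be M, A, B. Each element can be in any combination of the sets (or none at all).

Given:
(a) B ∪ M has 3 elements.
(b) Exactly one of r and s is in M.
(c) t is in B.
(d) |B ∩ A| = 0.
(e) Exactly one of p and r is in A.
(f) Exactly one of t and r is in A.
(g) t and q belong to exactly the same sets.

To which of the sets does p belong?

p: none

From (c): t ∈ B.
(g): q matches t: q ∈ B.
Suppose p ∈ M: no assignment then satisfies all the clues, so p ∉ M.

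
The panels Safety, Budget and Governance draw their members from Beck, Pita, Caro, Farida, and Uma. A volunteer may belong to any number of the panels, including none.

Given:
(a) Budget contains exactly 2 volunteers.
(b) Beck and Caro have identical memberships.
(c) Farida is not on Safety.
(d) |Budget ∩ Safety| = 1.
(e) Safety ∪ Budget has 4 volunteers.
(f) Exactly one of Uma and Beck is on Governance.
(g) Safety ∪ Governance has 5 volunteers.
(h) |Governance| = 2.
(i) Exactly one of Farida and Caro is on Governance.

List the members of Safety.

Safety = {Beck, Caro, Pita}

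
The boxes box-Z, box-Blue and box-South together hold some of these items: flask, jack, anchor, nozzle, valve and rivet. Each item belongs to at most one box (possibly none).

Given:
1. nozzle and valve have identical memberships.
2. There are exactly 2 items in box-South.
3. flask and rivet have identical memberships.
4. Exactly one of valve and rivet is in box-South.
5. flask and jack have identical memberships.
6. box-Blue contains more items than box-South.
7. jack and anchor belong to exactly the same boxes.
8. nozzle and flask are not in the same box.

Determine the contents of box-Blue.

box-Blue = {anchor, flask, jack, rivet}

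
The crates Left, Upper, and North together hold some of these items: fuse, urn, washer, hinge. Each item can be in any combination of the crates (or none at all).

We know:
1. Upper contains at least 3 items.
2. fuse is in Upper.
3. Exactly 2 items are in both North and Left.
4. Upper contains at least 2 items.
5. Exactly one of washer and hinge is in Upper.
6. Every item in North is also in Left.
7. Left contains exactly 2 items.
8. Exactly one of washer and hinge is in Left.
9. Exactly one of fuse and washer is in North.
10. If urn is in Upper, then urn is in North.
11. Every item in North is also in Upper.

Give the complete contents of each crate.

Left = {urn, washer}; Upper = {fuse, urn, washer}; North = {urn, washer}

From (2): fuse ∈ Upper.
Suppose fuse ∈ Left: no assignment then satisfies all the clues, so fuse ∉ Left.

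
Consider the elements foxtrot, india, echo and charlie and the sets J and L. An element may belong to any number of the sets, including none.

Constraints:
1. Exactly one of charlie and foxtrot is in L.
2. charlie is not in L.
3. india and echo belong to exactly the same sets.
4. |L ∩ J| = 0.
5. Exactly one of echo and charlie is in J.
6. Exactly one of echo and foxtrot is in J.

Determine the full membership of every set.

J = {echo, india}; L = {foxtrot}

From (2): charlie ∉ L.
(1) (exactly one): foxtrot ∈ L.
Suppose foxtrot ∈ J: no assignment then satisfies all the clues, so foxtrot ∉ J.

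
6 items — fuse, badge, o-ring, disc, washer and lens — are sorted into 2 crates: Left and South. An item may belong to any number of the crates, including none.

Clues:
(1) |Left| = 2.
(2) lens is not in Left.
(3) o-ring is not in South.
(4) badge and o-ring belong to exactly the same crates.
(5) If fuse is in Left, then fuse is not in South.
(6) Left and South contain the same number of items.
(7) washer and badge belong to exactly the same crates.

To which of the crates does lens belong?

lens: South

From (2): lens ∉ Left.
From (3): o-ring ∉ South.
(4): badge matches o-ring: badge ∉ South.
(7): washer matches badge: washer ∉ South.
Suppose lens ∉ South: no assignment then satisfies all the clues, so lens ∈ South.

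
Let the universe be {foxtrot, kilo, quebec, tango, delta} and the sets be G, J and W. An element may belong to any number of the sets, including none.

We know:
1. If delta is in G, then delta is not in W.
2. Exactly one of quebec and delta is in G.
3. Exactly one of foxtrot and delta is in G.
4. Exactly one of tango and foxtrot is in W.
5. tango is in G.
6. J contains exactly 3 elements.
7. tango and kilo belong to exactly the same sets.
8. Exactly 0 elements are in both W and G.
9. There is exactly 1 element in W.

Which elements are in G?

G = {delta, kilo, tango}

From (5): tango ∈ G.
(7): kilo matches tango: kilo ∈ G.
Suppose foxtrot ∈ G: no assignment then satisfies all the clues, so foxtrot ∉ G.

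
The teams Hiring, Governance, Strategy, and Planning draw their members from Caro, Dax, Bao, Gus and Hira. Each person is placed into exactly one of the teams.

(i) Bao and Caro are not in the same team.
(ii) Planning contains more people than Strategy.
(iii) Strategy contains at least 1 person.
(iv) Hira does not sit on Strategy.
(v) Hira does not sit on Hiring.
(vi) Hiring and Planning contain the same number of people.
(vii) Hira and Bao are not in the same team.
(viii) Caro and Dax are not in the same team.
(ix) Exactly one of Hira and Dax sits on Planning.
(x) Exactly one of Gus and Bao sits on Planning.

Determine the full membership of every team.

Hiring = {Bao, Dax}; Governance = {}; Strategy = {Caro}; Planning = {Gus, Hira}

From (iv): Hira ∉ Strategy.
From (v): Hira ∉ Hiring.
Suppose Caro ∈ Hiring: no assignment then satisfies all the clues, so Caro ∉ Hiring.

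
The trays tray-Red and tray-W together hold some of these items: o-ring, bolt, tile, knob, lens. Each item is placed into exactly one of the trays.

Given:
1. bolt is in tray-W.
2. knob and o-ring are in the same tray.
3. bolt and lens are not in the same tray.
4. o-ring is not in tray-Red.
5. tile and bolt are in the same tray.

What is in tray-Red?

tray-Red = {lens}

From (1): bolt ∈ tray-W.
From (4): o-ring ∉ tray-Red.
(2): knob matches o-ring: knob ∉ tray-Red.
(3): lens ∉ tray-W.
(5): tile matches bolt: tile ∉ tray-Red.
(5): tile matches bolt: tile ∈ tray-W.
Only one tray left: o-ring ∈ tray-W.
Only one tray left: knob ∈ tray-W.
Only one tray left: lens ∈ tray-Red.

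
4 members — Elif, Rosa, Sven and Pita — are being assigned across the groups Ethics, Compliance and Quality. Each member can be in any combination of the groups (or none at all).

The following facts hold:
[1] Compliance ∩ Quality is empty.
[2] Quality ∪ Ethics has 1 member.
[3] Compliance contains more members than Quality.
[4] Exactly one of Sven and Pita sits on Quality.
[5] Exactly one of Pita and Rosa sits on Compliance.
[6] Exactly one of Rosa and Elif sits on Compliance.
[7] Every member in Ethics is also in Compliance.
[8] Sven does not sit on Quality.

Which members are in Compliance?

Compliance = {Rosa, Sven}

From (8): Sven ∉ Quality.
(4) (exactly one): Pita ∈ Quality.
(1) (disjoint): Pita ∉ Compliance.
(5) (exactly one): Rosa ∈ Compliance.
(6) (exactly one): Elif ∉ Compliance.
(7) contrapositive: Elif ∉ Ethics.
(7) contrapositive: Pita ∉ Ethics.
(1) (disjoint): Rosa ∉ Quality.
Suppose Sven ∉ Compliance: no assignment then satisfies all the clues, so Sven ∈ Compliance.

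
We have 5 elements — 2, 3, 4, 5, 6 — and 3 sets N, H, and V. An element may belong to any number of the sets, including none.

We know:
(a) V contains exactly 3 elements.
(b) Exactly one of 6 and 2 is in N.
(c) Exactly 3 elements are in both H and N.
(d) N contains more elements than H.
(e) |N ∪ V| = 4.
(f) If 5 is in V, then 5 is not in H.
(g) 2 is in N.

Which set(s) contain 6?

6: none

From (g): 2 ∈ N.
(b) (exactly one): 6 ∉ N.
Suppose 6 ∈ H: no assignment then satisfies all the clues, so 6 ∉ H.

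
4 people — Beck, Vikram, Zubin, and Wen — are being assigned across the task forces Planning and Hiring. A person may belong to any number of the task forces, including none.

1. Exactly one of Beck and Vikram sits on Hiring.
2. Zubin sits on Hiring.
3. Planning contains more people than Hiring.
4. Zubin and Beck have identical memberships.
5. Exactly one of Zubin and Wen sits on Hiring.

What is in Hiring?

From (2): Zubin ∈ Hiring.
(4): Beck matches Zubin: Beck ∈ Hiring.
(5) (exactly one): Wen ∉ Hiring.
(1) (exactly one): Vikram ∉ Hiring.

Hiring = {Beck, Zubin}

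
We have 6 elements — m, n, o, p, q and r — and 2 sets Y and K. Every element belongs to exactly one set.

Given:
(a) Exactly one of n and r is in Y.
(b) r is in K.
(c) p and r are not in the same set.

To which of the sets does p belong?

p: Y

From (b): r ∈ K.
(a) (exactly one): n ∈ Y.
(c): p ∉ K.
Only one set left: p ∈ Y.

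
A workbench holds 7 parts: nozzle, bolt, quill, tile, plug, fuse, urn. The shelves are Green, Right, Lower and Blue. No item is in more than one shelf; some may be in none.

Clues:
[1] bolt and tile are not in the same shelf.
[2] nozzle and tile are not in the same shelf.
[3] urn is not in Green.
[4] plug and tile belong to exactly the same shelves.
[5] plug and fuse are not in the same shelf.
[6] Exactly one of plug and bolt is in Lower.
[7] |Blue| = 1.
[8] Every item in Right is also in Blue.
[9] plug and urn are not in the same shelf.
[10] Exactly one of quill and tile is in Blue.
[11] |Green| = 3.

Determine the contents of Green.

From (3): urn ∉ Green.
Suppose nozzle ∉ Green: no assignment then satisfies all the clues, so nozzle ∈ Green.

Green = {bolt, fuse, nozzle}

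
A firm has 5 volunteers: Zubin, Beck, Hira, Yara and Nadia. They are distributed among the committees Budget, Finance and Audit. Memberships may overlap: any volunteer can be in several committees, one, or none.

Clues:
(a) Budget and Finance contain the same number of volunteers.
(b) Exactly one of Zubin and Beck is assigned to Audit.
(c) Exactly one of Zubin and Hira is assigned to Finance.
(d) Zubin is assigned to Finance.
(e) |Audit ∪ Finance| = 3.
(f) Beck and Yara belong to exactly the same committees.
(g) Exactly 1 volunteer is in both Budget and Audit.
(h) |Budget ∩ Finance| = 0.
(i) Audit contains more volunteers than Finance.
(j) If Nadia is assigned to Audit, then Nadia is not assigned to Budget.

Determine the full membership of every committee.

From (d): Zubin ∈ Finance.
(c) (exactly one): Hira ∉ Finance.
Suppose Zubin ∈ Budget: no assignment then satisfies all the clues, so Zubin ∉ Budget.

Budget = {Hira}; Finance = {Zubin}; Audit = {Hira, Nadia, Zubin}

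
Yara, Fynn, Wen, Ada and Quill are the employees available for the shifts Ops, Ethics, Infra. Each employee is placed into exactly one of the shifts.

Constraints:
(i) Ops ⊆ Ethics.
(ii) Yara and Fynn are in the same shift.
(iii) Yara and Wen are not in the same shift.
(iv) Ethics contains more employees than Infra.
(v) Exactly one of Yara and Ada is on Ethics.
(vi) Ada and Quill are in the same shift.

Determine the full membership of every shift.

Ops = {}; Ethics = {Ada, Quill, Wen}; Infra = {Fynn, Yara}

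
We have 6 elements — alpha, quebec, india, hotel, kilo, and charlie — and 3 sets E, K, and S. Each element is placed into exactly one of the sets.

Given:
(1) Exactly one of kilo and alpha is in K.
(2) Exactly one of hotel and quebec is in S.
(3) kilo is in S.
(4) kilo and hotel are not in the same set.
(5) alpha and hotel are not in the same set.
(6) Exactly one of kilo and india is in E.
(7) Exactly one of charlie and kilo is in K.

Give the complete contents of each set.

E = {hotel, india}; K = {alpha, charlie}; S = {kilo, quebec}

From (3): kilo ∈ S.
(1) (exactly one): alpha ∈ K.
(4): hotel ∉ S.
(5): hotel ∉ K.
(6) (exactly one): india ∈ E.
(7) (exactly one): charlie ∈ K.
Only one set left: hotel ∈ E.
(2) (exactly one): quebec ∈ S.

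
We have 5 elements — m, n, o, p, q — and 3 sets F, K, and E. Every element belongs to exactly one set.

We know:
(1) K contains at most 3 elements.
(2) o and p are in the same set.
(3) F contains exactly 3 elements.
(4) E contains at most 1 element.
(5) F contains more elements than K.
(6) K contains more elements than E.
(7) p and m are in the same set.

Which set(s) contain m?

m: F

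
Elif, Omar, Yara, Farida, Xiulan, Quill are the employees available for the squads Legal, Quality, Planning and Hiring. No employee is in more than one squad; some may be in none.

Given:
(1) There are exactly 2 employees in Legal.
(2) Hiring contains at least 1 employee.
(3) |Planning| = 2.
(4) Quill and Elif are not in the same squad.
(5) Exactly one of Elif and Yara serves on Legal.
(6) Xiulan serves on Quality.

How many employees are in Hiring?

1

From (6): Xiulan ∈ Quality.
Suppose Elif ∈ Quality: no assignment then satisfies all the clues, so Elif ∉ Quality.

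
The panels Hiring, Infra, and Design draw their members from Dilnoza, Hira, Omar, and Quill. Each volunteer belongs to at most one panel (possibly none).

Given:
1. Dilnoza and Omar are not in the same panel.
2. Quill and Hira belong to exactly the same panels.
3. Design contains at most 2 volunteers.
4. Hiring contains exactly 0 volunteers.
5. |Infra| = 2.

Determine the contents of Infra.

Infra = {Hira, Quill}

(4): Hiring already has 0, so the rest are out.
Suppose Dilnoza ∈ Infra: no assignment then satisfies all the clues, so Dilnoza ∉ Infra.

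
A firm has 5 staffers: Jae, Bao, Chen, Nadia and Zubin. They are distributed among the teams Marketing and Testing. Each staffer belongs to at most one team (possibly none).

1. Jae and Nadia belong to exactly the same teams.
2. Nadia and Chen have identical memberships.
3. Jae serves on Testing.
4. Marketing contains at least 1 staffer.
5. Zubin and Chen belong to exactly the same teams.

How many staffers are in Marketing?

1

From (3): Jae ∈ Testing.
(1): Nadia matches Jae: Nadia ∉ Marketing.
(1): Nadia matches Jae: Nadia ∈ Testing.
(2): Chen matches Nadia: Chen ∉ Marketing.
(2): Chen matches Nadia: Chen ∈ Testing.
(5): Zubin matches Chen: Zubin ∉ Marketing.
(5): Zubin matches Chen: Zubin ∈ Testing.
(4): only 1 candidates remain for Marketing, so all are in.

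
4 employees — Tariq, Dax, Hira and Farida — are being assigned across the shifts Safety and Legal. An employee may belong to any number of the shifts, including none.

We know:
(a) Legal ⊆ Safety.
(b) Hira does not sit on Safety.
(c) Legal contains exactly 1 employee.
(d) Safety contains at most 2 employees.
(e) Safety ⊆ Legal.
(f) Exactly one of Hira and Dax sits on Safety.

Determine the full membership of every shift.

From (b): Hira ∉ Safety.
(a) contrapositive: Hira ∉ Legal.
(f) (exactly one): Dax ∈ Safety.
(e) with Dax ∈ Safety: Dax ∈ Legal.
(c): Legal already has 1, so the rest are out.
(e) contrapositive: Tariq ∉ Safety.
(e) contrapositive: Farida ∉ Safety.

Safety = {Dax}; Legal = {Dax}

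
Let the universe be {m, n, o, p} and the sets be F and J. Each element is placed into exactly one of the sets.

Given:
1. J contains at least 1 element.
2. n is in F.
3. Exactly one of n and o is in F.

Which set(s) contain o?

o: J

From (2): n ∈ F.
(3) (exactly one): o ∉ F.
Only one set left: o ∈ J.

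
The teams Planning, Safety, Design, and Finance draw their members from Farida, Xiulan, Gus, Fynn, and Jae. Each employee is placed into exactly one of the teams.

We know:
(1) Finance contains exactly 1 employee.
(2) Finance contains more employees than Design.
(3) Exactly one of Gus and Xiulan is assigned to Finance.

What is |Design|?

0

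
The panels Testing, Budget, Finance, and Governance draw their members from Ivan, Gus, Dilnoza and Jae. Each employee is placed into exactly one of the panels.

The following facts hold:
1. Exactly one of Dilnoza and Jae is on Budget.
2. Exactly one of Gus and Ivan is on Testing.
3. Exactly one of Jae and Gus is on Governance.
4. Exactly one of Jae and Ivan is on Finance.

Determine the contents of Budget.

Budget = {Dilnoza}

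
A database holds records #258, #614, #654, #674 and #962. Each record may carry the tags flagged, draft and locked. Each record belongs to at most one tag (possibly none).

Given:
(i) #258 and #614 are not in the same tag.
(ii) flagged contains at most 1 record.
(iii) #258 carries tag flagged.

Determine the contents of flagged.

flagged = {#258}

From (iii): #258 ∈ flagged.
(i): #614 ∉ flagged.
(ii): flagged already has 1, so the rest are out.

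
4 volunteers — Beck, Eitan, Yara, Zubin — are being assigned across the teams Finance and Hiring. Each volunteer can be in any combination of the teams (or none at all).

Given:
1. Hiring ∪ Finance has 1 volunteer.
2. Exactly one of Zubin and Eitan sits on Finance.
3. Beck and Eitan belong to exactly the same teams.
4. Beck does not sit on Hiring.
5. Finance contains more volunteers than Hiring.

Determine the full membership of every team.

Finance = {Zubin}; Hiring = {}

From (4): Beck ∉ Hiring.
(3): Eitan matches Beck: Eitan ∉ Hiring.
Suppose Beck ∈ Finance: no assignment then satisfies all the clues, so Beck ∉ Finance.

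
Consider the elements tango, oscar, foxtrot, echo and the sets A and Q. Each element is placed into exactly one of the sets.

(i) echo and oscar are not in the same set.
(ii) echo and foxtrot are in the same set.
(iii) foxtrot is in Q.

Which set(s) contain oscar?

oscar: A

From (iii): foxtrot ∈ Q.
(ii): echo matches foxtrot: echo ∉ A.
(ii): echo matches foxtrot: echo ∈ Q.
(i): oscar ∉ Q.
Only one set left: oscar ∈ A.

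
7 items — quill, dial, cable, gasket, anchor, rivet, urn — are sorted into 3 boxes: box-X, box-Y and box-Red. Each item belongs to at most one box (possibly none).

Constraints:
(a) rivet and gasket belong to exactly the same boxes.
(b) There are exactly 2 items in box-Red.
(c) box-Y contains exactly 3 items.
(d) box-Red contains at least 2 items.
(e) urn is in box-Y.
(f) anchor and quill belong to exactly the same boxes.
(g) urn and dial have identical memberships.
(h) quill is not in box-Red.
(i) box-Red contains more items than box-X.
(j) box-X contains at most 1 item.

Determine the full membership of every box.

box-X = {}; box-Y = {cable, dial, urn}; box-Red = {gasket, rivet}

From (e): urn ∈ box-Y.
From (h): quill ∉ box-Red.
(f): anchor matches quill: anchor ∉ box-Red.
(g): dial matches urn: dial ∉ box-X.
(g): dial matches urn: dial ∈ box-Y.
Suppose quill ∈ box-X: no assignment then satisfies all the clues, so quill ∉ box-X.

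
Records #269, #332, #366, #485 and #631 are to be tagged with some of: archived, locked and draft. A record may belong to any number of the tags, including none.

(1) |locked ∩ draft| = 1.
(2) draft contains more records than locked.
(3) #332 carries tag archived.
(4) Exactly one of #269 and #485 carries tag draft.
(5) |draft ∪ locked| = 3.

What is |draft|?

3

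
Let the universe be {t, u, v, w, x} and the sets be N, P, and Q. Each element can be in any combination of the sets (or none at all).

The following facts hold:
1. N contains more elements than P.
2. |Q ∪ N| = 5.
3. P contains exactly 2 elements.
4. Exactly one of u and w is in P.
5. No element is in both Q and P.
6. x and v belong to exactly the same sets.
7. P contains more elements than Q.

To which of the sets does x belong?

x: N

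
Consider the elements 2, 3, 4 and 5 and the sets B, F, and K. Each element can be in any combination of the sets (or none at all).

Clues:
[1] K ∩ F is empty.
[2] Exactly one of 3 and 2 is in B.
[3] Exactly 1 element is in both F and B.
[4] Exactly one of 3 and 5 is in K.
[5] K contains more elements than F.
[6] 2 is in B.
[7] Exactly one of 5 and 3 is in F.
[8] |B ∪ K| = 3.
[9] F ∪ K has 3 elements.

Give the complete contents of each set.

B = {2, 5}; F = {5}; K = {2, 3}

From (6): 2 ∈ B.
(2) (exactly one): 3 ∉ B.
Suppose 2 ∈ F: no assignment then satisfies all the clues, so 2 ∉ F.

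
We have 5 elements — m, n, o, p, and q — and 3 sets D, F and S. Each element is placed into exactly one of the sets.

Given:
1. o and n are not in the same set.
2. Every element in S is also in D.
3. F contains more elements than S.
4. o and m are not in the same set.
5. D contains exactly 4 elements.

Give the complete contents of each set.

D = {m, n, p, q}; F = {o}; S = {}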